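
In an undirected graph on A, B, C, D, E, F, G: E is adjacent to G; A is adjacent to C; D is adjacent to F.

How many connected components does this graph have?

4

From A: component {A, C}.
From B: component {B}.
From D: component {D, F}.
From E: component {E, G}.
That's 4 components.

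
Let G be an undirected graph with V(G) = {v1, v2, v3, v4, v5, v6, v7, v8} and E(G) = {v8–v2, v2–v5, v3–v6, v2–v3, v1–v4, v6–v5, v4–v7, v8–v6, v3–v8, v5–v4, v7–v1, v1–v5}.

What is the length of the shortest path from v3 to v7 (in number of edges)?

4

Distance 0: v3.
Distance 1: v2, v6, v8.
Distance 2: v5.
Distance 3: v1, v4.
Distance 4: v7 — contains v7.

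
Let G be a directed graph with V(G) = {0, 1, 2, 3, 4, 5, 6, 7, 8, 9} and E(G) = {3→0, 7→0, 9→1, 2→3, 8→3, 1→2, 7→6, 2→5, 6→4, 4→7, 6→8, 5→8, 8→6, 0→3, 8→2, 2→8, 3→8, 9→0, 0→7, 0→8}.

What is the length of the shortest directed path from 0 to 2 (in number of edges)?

Distance 0: 0.
Distance 1: 3, 7, 8.
Distance 2: 2, 6 — contains 2.

2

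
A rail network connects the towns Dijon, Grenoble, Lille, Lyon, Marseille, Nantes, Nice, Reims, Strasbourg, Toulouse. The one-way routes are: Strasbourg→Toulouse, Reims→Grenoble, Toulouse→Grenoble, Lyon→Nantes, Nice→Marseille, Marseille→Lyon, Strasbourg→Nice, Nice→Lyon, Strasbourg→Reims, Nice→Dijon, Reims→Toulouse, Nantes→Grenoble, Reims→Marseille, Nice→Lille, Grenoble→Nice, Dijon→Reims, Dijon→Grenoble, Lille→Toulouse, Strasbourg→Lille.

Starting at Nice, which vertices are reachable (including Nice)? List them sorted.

Dijon, Grenoble, Lille, Lyon, Marseille, Nantes, Nice, Reims, Toulouse

Start at Nice.
Its neighbours: Dijon, Lille, Lyon, Marseille.
Then their neighbours: Grenoble, Nantes, Reims, Toulouse.
Nothing further is reachable.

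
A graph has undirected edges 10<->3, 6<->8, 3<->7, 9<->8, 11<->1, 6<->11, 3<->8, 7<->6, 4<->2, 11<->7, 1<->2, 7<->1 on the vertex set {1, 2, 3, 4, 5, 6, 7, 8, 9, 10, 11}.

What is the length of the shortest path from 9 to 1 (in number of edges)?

Distance 0: 9.
Distance 1: 8.
Distance 2: 3, 6.
Distance 3: 7, 10, 11.
Distance 4: 1 — contains 1.

4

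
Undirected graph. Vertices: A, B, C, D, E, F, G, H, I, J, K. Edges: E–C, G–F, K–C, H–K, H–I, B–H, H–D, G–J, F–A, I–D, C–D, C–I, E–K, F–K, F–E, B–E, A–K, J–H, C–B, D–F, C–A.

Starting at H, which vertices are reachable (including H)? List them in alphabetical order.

A, B, C, D, E, F, G, H, I, J, K

Start at H.
Its neighbours: B, D, I, J, K.
Then their neighbours: A, C, E, F, G.
Every vertex is now reached.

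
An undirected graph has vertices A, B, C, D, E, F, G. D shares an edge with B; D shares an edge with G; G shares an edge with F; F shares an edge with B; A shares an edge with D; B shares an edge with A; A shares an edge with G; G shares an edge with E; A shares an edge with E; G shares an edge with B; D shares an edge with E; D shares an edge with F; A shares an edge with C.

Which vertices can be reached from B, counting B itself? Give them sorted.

A, B, C, D, E, F, G

Start at B.
Its neighbours: A, D, F, G.
Then their neighbours: C, E.
Every vertex is now reached.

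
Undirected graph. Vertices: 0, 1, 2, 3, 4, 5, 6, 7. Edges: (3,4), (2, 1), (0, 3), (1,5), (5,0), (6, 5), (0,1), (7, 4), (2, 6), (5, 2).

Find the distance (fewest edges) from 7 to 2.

Distance 0: 7.
Distance 1: 4.
Distance 2: 3.
Distance 3: 0.
Distance 4: 1, 5.
Distance 5: 2, 6 — contains 2.

5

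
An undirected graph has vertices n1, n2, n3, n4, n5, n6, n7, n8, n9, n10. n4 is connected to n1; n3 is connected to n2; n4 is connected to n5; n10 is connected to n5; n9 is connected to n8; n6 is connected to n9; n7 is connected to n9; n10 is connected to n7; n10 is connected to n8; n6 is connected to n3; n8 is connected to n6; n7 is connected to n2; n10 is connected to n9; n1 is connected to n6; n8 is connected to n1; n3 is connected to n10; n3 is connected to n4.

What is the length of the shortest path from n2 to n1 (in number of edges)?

Distance 0: n2.
Distance 1: n3, n7.
Distance 2: n4, n6, n9, n10.
Distance 3: n1, n5, n8 — contains n1.

3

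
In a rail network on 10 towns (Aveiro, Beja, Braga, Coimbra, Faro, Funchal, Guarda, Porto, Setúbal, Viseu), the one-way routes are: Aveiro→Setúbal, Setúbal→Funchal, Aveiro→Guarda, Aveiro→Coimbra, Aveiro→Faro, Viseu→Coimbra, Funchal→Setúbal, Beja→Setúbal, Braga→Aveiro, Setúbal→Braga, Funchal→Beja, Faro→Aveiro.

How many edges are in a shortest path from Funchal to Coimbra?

Distance 0: Funchal.
Distance 1: Beja, Setúbal.
Distance 2: Braga.
Distance 3: Aveiro.
Distance 4: Coimbra, Faro, Guarda — contains Coimbra.

4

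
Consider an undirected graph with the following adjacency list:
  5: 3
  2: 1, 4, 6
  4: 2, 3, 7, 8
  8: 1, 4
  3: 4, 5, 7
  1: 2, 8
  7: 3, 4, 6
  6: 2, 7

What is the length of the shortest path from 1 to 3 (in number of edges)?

3

Distance 0: 1.
Distance 1: 2, 8.
Distance 2: 4, 6.
Distance 3: 3, 7 — contains 3.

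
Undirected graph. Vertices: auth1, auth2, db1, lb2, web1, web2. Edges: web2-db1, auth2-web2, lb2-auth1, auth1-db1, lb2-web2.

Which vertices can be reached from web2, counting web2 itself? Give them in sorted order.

auth1, auth2, db1, lb2, web2

Start at web2.
Its neighbours: auth2, db1, lb2.
Then their neighbours: auth1.
Nothing further is reachable.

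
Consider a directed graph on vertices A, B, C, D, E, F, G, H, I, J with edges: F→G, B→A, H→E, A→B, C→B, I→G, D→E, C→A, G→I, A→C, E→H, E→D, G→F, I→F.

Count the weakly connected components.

4

From A: component {A, B, C}.
From D: component {D, E, H}.
From F: component {F, G, I}.
From J: component {J}.
That's 4 components.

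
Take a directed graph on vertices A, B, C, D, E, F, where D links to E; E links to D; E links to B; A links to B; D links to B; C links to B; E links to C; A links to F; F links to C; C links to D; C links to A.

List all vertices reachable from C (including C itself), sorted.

A, B, C, D, E, F

Start at C.
Its neighbours: A, B, D.
Then their neighbours: E, F.
Every vertex is now reached.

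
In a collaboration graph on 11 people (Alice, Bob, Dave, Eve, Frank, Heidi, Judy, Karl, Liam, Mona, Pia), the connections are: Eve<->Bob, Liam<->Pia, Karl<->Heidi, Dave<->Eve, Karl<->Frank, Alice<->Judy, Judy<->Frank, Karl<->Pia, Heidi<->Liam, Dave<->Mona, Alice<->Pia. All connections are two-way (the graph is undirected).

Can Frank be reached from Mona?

No

Explore from Mona.
Distance 1: reach Dave.
Distance 2: reach Eve.
Distance 3: reach Bob.
The search is exhausted without reaching Frank; it lies in a different component.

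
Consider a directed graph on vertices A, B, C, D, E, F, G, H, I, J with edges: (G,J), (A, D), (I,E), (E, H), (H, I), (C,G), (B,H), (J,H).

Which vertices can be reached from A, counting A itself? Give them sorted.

A, D

Start at A.
Its neighbours: D.
Nothing further is reachable.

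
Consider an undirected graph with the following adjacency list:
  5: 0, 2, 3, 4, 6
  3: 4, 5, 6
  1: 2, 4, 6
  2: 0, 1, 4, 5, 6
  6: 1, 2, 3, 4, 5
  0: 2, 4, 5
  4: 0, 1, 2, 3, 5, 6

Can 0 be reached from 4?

Yes

Explore from 4.
Distance 1: reach 0, 1, 2, 3, 5, 6.
Found 0.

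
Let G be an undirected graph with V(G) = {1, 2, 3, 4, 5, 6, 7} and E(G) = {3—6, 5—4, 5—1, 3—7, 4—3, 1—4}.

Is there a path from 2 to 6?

No

2 has no edges, so nothing is reachable from it.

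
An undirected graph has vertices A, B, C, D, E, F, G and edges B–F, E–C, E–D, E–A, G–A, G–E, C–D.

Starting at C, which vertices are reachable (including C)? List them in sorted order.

Start at C.
Its neighbours: D, E.
Then their neighbours: A, G.
Nothing further is reachable.

A, C, D, E, G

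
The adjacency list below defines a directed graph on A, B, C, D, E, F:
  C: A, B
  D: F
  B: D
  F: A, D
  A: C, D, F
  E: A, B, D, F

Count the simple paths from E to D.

E→A→C→B→D
E→A→D
E→A→F→D
E→B→D
E→D
E→F→A→C→B→D
E→F→A→D
E→F→D

8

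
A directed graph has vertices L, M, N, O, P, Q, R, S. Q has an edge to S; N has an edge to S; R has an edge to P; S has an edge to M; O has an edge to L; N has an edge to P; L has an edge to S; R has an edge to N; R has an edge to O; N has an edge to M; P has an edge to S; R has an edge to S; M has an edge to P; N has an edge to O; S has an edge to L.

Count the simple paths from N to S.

N→M→P→S
N→O→L→S
N→P→S
N→S

4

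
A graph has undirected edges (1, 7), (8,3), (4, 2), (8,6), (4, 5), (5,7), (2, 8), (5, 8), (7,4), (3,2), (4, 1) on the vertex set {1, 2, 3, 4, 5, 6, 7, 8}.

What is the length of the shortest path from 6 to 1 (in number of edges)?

4

Distance 0: 6.
Distance 1: 8.
Distance 2: 2, 3, 5.
Distance 3: 4, 7.
Distance 4: 1 — contains 1.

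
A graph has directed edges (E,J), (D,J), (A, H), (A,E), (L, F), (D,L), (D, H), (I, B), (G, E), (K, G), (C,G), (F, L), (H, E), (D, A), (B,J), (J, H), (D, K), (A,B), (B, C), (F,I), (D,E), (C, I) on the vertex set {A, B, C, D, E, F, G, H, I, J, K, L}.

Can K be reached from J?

No

Explore from J.
Distance 1: reach H.
Distance 2: reach E.
The search from J is exhausted; no directed path reaches K.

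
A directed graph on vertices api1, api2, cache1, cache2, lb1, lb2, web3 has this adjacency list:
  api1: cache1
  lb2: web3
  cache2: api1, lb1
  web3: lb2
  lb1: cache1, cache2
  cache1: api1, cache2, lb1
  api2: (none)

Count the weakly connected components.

From api1: component {api1, cache1, cache2, lb1}.
From api2: component {api2}.
From lb2: component {lb2, web3}.
That's 3 components.

3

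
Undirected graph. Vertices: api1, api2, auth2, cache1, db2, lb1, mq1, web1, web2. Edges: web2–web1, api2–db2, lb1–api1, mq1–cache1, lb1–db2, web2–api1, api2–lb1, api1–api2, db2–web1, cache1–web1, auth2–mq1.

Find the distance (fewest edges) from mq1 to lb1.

Distance 0: mq1.
Distance 1: auth2, cache1.
Distance 2: web1.
Distance 3: db2, web2.
Distance 4: api1, api2, lb1 — contains lb1.

4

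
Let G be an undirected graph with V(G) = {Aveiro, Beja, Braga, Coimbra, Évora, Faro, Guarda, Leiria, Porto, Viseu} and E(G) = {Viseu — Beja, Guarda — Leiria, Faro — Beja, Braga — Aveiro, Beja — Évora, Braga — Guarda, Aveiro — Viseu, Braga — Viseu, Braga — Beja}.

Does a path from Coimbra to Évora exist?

No

Coimbra has no edges, so nothing is reachable from it.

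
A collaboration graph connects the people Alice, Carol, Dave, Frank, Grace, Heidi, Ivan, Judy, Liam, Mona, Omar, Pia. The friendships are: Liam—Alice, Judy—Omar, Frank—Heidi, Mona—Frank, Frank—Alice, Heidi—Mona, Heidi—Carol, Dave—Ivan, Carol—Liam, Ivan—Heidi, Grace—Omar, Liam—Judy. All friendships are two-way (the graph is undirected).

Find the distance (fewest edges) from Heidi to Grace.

Distance 0: Heidi.
Distance 1: Carol, Frank, Ivan, Mona.
Distance 2: Alice, Dave, Liam.
Distance 3: Judy.
Distance 4: Omar.
Distance 5: Grace — contains Grace.

5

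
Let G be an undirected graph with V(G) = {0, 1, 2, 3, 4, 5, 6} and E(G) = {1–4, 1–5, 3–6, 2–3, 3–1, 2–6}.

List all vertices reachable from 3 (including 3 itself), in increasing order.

Start at 3.
Its neighbours: 1, 2, 6.
Then their neighbours: 4, 5.
Nothing further is reachable.

1, 2, 3, 4, 5, 6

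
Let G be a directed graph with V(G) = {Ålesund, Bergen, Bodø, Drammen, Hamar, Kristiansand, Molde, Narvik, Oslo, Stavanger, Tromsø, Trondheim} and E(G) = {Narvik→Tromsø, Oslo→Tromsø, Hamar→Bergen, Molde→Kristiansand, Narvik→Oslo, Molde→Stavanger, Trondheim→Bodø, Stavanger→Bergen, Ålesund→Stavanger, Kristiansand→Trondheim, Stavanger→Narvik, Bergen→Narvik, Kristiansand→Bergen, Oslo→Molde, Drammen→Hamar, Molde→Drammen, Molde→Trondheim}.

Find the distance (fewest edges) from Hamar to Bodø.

Distance 0: Hamar.
Distance 1: Bergen.
Distance 2: Narvik.
Distance 3: Oslo, Tromsø.
Distance 4: Molde.
Distance 5: Drammen, Kristiansand, Stavanger, Trondheim.
Distance 6: Bodø — contains Bodø.

6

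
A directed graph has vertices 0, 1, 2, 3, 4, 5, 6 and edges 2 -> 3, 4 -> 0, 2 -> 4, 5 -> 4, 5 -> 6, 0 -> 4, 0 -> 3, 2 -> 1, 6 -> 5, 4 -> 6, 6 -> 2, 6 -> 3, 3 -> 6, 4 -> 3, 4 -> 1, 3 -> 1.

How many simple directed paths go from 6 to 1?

6→2→1
6→2→3→1
6→2→4→0→3→1
6→2→4→1
6→2→4→3→1
6→3→1
6→5→4→0→3→1
6→5→4→1
6→5→4→3→1

9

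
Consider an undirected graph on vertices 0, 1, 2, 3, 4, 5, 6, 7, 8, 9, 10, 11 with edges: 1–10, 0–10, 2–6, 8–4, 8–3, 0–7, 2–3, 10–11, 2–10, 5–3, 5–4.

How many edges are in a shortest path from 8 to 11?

Distance 0: 8.
Distance 1: 3, 4.
Distance 2: 2, 5.
Distance 3: 6, 10.
Distance 4: 0, 1, 11 — contains 11.

4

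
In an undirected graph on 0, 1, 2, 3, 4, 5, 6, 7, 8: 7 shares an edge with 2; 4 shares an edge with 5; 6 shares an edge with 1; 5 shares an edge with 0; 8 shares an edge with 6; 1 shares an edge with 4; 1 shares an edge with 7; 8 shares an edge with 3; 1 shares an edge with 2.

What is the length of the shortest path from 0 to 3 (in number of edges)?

Distance 0: 0.
Distance 1: 5.
Distance 2: 4.
Distance 3: 1.
Distance 4: 2, 6, 7.
Distance 5: 8.
Distance 6: 3 — contains 3.

6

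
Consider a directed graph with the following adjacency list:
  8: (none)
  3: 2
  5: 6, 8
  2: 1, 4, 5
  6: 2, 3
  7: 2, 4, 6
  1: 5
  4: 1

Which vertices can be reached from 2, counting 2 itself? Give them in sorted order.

1, 2, 3, 4, 5, 6, 8

Start at 2.
Its neighbours: 1, 4, 5.
Then their neighbours: 6, 8.
Then next layer: 3.
Nothing further is reachable.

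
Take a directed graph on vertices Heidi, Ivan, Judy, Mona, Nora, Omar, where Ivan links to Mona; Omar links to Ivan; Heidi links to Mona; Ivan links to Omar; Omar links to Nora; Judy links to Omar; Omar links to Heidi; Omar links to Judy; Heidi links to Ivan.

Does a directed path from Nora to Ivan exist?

No

Nora has no outgoing edges, so nothing is reachable from it.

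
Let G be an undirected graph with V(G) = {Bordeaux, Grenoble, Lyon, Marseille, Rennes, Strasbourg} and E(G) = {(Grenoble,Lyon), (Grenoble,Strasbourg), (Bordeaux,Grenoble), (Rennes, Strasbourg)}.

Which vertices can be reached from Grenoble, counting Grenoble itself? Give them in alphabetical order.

Bordeaux, Grenoble, Lyon, Rennes, Strasbourg

Start at Grenoble.
Its neighbours: Bordeaux, Lyon, Strasbourg.
Then their neighbours: Rennes.
Nothing further is reachable.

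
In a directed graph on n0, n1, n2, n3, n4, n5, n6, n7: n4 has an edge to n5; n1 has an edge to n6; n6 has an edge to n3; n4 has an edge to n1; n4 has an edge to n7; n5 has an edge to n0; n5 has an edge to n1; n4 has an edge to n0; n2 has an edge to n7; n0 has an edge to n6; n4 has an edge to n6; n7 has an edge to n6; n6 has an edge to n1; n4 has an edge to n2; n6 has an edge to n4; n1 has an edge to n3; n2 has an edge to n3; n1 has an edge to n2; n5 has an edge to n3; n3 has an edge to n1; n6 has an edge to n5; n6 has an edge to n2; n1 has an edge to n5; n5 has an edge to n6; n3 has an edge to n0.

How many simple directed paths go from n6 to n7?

10

n6→n1→n2→n7
n6→n2→n7
n6→n3→n1→n2→n7
n6→n4→n1→n2→n7
n6→n4→n2→n7
n6→n4→n5→n1→n2→n7
n6→n4→n5→n3→n1→n2→n7
n6→n4→n7
n6→n5→n1→n2→n7
n6→n5→n3→n1→n2→n7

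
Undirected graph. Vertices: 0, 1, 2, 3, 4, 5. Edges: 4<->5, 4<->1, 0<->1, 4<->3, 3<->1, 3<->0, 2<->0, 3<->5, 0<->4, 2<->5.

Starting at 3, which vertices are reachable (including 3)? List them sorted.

Start at 3.
Its neighbours: 0, 1, 4, 5.
Then their neighbours: 2.
Every vertex is now reached.

0, 1, 2, 3, 4, 5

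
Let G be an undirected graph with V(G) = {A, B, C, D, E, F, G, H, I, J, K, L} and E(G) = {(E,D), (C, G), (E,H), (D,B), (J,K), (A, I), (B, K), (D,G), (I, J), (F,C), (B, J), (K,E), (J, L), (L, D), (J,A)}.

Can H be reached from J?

Yes

Explore from J.
Distance 1: reach A, B, I, K, L.
Distance 2: reach D, E.
Distance 3: reach G, H.
Found H.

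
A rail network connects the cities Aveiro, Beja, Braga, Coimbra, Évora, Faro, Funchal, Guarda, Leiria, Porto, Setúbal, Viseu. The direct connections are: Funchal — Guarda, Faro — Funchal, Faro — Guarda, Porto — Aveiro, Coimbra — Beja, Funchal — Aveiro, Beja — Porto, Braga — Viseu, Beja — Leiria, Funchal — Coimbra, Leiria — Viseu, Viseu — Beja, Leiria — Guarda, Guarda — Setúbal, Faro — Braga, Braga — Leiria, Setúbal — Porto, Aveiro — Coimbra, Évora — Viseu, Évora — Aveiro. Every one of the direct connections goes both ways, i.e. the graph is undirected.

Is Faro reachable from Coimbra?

Yes

Explore from Coimbra.
Distance 1: reach Aveiro, Beja, Funchal.
Distance 2: reach Évora, Faro, Guarda, Leiria, Porto, Viseu.
Found Faro.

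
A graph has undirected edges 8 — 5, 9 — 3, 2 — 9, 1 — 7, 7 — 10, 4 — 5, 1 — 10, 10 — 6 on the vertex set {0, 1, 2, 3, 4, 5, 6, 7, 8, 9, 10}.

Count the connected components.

4

From 0: component {0}.
From 1: component {1, 6, 7, 10}.
From 2: component {2, 3, 9}.
From 4: component {4, 5, 8}.
That's 4 components.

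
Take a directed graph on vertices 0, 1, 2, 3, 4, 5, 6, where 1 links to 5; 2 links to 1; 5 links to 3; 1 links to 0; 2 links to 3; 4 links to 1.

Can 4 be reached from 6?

No

6 has no outgoing edges, so nothing is reachable from it.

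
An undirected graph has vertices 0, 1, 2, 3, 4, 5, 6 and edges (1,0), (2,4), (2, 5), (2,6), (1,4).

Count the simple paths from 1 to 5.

1

1–4–2–5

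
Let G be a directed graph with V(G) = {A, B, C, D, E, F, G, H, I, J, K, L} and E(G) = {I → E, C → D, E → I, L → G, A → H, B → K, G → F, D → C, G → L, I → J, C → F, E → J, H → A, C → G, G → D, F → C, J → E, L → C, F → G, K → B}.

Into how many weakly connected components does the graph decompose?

From A: component {A, H}.
From B: component {B, K}.
From C: component {C, D, F, G, L}.
From E: component {E, I, J}.
That's 4 components.

4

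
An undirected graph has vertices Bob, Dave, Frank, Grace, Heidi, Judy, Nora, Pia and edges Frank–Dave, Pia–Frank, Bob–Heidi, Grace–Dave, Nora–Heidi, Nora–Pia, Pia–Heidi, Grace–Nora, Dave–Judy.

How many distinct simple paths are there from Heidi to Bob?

Heidi–Bob

1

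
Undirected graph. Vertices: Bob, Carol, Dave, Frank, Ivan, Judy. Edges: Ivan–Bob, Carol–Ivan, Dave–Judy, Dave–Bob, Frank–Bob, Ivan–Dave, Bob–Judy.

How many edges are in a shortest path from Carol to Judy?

3

Distance 0: Carol.
Distance 1: Ivan.
Distance 2: Bob, Dave.
Distance 3: Frank, Judy — contains Judy.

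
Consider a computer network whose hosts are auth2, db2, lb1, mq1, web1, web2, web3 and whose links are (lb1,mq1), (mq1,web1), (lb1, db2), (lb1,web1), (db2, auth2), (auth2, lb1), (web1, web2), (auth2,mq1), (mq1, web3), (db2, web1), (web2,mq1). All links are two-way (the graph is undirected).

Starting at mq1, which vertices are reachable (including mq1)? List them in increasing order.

auth2, db2, lb1, mq1, web1, web2, web3

Start at mq1.
Its neighbours: auth2, lb1, web1, web2, web3.
Then their neighbours: db2.
Every vertex is now reached.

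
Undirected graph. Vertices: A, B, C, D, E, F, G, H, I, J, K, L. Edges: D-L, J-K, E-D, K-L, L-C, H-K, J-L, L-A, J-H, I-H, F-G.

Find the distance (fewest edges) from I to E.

5

Distance 0: I.
Distance 1: H.
Distance 2: J, K.
Distance 3: L.
Distance 4: A, C, D.
Distance 5: E — contains E.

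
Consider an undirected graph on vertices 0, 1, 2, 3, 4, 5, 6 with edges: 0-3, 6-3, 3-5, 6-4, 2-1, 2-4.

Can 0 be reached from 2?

Explore from 2.
Distance 1: reach 1, 4.
Distance 2: reach 6.
Distance 3: reach 3.
Distance 4: reach 0, 5.
Found 0.

Yes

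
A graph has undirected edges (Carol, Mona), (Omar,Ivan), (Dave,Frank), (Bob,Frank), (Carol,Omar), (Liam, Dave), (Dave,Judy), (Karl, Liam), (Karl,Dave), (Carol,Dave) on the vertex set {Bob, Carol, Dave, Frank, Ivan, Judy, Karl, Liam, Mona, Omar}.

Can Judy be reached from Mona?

Explore from Mona.
Distance 1: reach Carol.
Distance 2: reach Dave, Omar.
Distance 3: reach Frank, Ivan, Judy, Karl, Liam.
Found Judy.

Yes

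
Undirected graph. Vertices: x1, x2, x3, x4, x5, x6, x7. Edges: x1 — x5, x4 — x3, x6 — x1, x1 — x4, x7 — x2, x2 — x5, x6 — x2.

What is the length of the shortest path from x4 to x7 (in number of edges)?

Distance 0: x4.
Distance 1: x1, x3.
Distance 2: x5, x6.
Distance 3: x2.
Distance 4: x7 — contains x7.

4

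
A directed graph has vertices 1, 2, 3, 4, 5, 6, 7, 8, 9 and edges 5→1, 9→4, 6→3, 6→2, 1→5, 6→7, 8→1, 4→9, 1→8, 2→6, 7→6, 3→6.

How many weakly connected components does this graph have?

From 1: component {1, 5, 8}.
From 2: component {2, 3, 6, 7}.
From 4: component {4, 9}.
That's 3 components.

3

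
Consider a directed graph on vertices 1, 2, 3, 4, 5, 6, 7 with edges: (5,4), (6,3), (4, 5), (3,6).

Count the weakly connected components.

From 1: component {1}.
From 2: component {2}.
From 3: component {3, 6}.
From 4: component {4, 5}.
From 7: component {7}.
That's 5 components.

5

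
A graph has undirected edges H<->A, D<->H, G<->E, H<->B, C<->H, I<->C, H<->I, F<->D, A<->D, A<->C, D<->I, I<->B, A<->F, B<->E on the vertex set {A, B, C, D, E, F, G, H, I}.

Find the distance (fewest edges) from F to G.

Distance 0: F.
Distance 1: A, D.
Distance 2: C, H, I.
Distance 3: B.
Distance 4: E.
Distance 5: G — contains G.

5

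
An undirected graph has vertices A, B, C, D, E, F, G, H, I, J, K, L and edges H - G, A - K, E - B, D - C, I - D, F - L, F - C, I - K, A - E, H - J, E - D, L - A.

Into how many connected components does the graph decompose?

2

From A: component {A, B, C, D, E, F, I, K, L}.
From G: component {G, H, J}.
That's 2 components.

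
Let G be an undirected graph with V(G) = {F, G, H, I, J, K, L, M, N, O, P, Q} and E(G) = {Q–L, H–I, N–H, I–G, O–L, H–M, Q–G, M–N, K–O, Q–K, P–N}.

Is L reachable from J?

No

J has no edges, so nothing is reachable from it.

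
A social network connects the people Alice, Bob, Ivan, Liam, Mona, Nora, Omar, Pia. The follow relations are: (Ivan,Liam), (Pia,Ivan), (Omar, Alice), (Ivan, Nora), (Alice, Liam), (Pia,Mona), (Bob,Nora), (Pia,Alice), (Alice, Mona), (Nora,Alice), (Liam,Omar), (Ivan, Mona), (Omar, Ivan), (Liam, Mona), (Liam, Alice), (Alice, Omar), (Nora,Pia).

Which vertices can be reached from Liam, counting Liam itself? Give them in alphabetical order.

Start at Liam.
Its neighbours: Alice, Mona, Omar.
Then their neighbours: Ivan.
Then next layer: Nora.
Then next layer: Pia.
Nothing further is reachable.

Alice, Ivan, Liam, Mona, Nora, Omar, Pia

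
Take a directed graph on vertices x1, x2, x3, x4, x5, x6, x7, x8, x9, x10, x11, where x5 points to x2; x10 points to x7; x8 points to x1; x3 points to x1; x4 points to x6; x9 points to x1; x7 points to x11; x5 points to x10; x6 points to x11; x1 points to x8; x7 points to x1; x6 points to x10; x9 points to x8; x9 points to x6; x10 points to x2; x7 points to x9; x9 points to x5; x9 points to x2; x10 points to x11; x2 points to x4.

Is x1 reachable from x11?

x11 has no outgoing edges, so nothing is reachable from it.

No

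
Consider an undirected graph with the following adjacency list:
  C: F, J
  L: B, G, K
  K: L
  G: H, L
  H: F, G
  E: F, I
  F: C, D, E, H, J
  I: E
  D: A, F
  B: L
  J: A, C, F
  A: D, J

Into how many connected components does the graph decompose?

1

From A: component {A, B, C, D, E, F, G, H, I, J, K, L}.
That's 1 component.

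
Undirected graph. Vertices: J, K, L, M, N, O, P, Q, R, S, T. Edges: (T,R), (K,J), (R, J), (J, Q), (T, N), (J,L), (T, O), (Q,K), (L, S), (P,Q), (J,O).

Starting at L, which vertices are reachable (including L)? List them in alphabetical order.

Start at L.
Its neighbours: J, S.
Then their neighbours: K, O, Q, R.
Then next layer: P, T.
Then next layer: N.
Nothing further is reachable.

J, K, L, N, O, P, Q, R, S, T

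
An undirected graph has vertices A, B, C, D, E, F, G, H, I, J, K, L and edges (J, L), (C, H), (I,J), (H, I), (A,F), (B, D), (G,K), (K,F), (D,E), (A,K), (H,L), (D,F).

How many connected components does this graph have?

2

From A: component {A, B, D, E, F, G, K}.
From C: component {C, H, I, J, L}.
That's 2 components.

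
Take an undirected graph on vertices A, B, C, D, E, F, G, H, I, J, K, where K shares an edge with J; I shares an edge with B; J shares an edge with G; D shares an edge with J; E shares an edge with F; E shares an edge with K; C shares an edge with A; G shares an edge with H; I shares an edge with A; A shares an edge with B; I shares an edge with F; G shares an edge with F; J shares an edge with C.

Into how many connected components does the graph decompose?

1

From A: component {A, B, C, D, E, F, G, H, I, J, K}.
That's 1 component.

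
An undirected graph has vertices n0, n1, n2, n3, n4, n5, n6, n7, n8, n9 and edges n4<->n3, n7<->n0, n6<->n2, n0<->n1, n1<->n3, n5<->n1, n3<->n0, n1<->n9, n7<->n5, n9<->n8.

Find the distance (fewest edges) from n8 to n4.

4

Distance 0: n8.
Distance 1: n9.
Distance 2: n1.
Distance 3: n0, n3, n5.
Distance 4: n4, n7 — contains n4.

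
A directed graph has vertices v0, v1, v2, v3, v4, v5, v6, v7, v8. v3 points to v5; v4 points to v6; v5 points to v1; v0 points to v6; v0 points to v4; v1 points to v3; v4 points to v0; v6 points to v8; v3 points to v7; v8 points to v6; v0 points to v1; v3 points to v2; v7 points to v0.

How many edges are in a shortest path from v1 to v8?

5

Distance 0: v1.
Distance 1: v3.
Distance 2: v2, v5, v7.
Distance 3: v0.
Distance 4: v4, v6.
Distance 5: v8 — contains v8.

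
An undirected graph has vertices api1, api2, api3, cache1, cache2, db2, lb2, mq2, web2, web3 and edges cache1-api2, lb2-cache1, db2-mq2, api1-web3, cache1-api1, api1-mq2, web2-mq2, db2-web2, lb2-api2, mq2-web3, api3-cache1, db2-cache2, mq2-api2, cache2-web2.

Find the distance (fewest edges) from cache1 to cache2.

4

Distance 0: cache1.
Distance 1: api1, api2, api3, lb2.
Distance 2: mq2, web3.
Distance 3: db2, web2.
Distance 4: cache2 — contains cache2.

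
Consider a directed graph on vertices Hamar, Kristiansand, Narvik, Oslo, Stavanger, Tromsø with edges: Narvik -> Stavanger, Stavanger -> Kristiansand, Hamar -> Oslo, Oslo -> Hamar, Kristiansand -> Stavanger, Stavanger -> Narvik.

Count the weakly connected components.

From Hamar: component {Hamar, Oslo}.
From Kristiansand: component {Kristiansand, Narvik, Stavanger}.
From Tromsø: component {Tromsø}.
That's 3 components.

3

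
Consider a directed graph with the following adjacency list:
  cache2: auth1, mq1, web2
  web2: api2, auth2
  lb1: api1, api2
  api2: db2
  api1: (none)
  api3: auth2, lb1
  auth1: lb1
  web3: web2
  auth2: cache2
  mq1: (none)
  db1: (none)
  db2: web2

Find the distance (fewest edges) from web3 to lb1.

Distance 0: web3.
Distance 1: web2.
Distance 2: api2, auth2.
Distance 3: cache2, db2.
Distance 4: auth1, mq1.
Distance 5: lb1 — contains lb1.

5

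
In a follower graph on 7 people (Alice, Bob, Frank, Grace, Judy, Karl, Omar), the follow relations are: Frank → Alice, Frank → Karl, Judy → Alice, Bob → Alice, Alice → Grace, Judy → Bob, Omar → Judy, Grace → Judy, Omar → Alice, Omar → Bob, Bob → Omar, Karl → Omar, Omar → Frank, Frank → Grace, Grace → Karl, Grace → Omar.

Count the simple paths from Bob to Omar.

3

Bob→Alice→Grace→Karl→Omar
Bob→Alice→Grace→Omar
Bob→Omar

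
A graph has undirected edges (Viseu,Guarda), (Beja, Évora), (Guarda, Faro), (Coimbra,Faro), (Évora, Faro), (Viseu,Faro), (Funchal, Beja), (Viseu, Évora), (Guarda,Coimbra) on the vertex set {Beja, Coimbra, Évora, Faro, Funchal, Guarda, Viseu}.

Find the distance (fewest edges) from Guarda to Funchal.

4

Distance 0: Guarda.
Distance 1: Coimbra, Faro, Viseu.
Distance 2: Évora.
Distance 3: Beja.
Distance 4: Funchal — contains Funchal.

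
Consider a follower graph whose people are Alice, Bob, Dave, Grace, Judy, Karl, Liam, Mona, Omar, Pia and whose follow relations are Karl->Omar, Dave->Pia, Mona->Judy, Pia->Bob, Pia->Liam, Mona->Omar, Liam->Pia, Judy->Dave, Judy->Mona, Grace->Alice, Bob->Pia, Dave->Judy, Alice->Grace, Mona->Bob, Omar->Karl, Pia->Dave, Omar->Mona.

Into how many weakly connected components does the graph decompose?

From Alice: component {Alice, Grace}.
From Bob: component {Bob, Dave, Judy, Karl, Liam, Mona, Omar, Pia}.
That's 2 components.

2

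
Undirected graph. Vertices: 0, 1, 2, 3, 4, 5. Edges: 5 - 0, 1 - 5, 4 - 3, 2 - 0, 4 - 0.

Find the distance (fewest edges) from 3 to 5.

Distance 0: 3.
Distance 1: 4.
Distance 2: 0.
Distance 3: 2, 5 — contains 5.

3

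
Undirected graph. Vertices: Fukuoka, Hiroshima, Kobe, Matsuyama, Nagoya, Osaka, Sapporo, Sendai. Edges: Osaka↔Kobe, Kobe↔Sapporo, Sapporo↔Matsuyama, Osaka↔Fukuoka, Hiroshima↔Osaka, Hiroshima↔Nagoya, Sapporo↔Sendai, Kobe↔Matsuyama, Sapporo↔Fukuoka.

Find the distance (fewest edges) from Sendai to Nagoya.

5

Distance 0: Sendai.
Distance 1: Sapporo.
Distance 2: Fukuoka, Kobe, Matsuyama.
Distance 3: Osaka.
Distance 4: Hiroshima.
Distance 5: Nagoya — contains Nagoya.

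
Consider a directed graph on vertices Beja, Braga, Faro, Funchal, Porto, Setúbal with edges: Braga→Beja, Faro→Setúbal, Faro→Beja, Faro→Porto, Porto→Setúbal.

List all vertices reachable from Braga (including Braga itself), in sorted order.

Beja, Braga

Start at Braga.
Its neighbours: Beja.
Nothing further is reachable.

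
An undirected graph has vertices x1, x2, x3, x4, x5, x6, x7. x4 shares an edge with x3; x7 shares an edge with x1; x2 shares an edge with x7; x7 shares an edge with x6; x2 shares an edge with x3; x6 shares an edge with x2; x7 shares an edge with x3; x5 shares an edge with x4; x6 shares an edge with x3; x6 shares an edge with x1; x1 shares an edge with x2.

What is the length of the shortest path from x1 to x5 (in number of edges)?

Distance 0: x1.
Distance 1: x2, x6, x7.
Distance 2: x3.
Distance 3: x4.
Distance 4: x5 — contains x5.

4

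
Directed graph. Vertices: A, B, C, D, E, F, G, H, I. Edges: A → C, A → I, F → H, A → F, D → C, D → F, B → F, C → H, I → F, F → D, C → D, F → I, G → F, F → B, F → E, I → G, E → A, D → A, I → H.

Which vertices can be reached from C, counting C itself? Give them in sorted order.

A, B, C, D, E, F, G, H, I

Start at C.
Its neighbours: D, H.
Then their neighbours: A, F.
Then next layer: B, E, I.
Then next layer: G.
Every vertex is now reached.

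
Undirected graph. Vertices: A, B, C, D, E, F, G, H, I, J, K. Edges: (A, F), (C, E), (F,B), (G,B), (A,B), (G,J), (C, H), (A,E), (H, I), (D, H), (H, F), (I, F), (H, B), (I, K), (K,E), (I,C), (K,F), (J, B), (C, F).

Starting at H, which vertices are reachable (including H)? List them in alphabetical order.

Start at H.
Its neighbours: B, C, D, F, I.
Then their neighbours: A, E, G, J, K.
Every vertex is now reached.

A, B, C, D, E, F, G, H, I, J, K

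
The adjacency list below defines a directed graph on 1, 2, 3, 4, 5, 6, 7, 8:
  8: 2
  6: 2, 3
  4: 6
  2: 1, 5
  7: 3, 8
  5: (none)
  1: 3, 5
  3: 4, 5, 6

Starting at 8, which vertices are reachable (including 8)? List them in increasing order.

1, 2, 3, 4, 5, 6, 8

Start at 8.
Its neighbours: 2.
Then their neighbours: 1, 5.
Then next layer: 3.
Then next layer: 4, 6.
Nothing further is reachable.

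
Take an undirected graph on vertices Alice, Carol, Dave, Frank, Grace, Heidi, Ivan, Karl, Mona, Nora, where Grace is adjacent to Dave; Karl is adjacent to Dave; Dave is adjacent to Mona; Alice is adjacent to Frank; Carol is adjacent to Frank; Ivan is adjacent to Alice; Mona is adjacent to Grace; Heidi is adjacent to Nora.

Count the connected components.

From Alice: component {Alice, Carol, Frank, Ivan}.
From Dave: component {Dave, Grace, Karl, Mona}.
From Heidi: component {Heidi, Nora}.
That's 3 components.

3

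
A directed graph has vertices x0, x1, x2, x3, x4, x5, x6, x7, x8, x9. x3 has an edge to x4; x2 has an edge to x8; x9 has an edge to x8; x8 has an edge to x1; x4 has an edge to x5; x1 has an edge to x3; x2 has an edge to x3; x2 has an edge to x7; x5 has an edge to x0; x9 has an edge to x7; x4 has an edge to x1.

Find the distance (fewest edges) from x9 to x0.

6

Distance 0: x9.
Distance 1: x7, x8.
Distance 2: x1.
Distance 3: x3.
Distance 4: x4.
Distance 5: x5.
Distance 6: x0 — contains x0.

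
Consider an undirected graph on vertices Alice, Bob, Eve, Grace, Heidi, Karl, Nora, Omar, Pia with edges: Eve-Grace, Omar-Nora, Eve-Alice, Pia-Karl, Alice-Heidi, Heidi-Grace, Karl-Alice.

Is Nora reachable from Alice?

No

Explore from Alice.
Distance 1: reach Eve, Heidi, Karl.
Distance 2: reach Grace, Pia.
The search is exhausted without reaching Nora; it lies in a different component.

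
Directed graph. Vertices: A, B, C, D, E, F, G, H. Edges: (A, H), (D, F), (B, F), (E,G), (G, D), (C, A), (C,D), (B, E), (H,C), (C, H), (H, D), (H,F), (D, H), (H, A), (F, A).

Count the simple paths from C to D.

C→A→H→D
C→D
C→H→D

3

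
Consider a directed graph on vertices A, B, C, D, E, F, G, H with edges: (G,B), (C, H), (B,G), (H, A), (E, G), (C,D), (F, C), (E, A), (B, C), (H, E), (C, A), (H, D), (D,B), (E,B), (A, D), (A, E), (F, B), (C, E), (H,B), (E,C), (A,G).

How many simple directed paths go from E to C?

E→A→D→B→C
E→A→G→B→C
E→B→C
E→C
E→G→B→C

5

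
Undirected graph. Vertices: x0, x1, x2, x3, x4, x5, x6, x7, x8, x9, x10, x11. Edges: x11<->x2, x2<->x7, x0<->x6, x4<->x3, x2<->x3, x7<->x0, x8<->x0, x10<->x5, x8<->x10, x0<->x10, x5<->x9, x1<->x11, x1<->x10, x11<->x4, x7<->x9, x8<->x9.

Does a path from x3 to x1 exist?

Yes

Explore from x3.
Distance 1: reach x2, x4.
Distance 2: reach x7, x11.
Distance 3: reach x0, x1, x9.
Found x1.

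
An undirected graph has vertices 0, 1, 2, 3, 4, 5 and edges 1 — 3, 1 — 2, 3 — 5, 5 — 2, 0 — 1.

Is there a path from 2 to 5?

Explore from 2.
Distance 1: reach 1, 5.
Found 5.

Yes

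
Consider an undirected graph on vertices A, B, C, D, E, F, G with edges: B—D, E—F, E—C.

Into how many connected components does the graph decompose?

From A: component {A}.
From B: component {B, D}.
From C: component {C, E, F}.
From G: component {G}.
That's 4 components.

4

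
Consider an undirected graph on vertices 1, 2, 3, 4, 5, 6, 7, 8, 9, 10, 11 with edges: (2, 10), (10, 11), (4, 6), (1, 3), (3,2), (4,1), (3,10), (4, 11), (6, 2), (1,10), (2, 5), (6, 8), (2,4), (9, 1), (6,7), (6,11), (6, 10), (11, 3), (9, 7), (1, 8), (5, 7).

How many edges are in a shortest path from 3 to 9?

2

Distance 0: 3.
Distance 1: 1, 2, 10, 11.
Distance 2: 4, 5, 6, 8, 9 — contains 9.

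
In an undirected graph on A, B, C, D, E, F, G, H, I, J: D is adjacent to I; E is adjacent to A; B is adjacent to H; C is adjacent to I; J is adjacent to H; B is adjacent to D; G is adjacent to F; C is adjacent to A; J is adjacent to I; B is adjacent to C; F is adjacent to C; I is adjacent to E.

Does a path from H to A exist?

Explore from H.
Distance 1: reach B, J.
Distance 2: reach C, D, I.
Distance 3: reach A, E, F.
Found A.

Yes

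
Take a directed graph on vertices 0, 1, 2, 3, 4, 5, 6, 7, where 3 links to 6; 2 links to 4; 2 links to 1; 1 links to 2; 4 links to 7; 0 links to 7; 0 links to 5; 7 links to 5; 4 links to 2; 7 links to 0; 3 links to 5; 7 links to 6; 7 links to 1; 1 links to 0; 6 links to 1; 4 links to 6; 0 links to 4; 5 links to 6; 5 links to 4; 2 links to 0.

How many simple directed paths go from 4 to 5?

14

4→2→0→5
4→2→0→7→5
4→2→1→0→5
4→2→1→0→7→5
4→6→1→0→5
4→6→1→0→7→5
4→6→1→2→0→5
4→6→1→2→0→7→5
4→7→0→5
4→7→1→0→5
4→7→1→2→0→5
4→7→5
4→7→6→1→0→5
4→7→6→1→2→0→5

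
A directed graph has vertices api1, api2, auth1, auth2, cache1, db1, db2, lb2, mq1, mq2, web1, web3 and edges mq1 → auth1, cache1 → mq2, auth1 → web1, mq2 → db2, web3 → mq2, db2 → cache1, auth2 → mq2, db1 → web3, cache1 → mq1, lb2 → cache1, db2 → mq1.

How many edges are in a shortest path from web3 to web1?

Distance 0: web3.
Distance 1: mq2.
Distance 2: db2.
Distance 3: cache1, mq1.
Distance 4: auth1.
Distance 5: web1 — contains web1.

5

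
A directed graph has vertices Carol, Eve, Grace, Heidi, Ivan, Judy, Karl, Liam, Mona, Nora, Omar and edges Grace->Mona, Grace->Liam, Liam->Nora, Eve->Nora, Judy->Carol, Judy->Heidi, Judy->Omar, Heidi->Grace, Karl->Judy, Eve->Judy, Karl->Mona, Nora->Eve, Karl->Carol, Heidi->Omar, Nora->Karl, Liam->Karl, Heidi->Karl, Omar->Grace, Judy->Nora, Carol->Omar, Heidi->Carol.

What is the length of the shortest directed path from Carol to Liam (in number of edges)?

Distance 0: Carol.
Distance 1: Omar.
Distance 2: Grace.
Distance 3: Liam, Mona — contains Liam.

3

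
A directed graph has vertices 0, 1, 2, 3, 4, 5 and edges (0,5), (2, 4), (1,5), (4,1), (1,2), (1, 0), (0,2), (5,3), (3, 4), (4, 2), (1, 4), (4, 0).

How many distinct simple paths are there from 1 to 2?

1→0→2
1→0→5→3→4→2
1→2
1→4→0→2
1→4→2
1→5→3→4→0→2
1→5→3→4→2

7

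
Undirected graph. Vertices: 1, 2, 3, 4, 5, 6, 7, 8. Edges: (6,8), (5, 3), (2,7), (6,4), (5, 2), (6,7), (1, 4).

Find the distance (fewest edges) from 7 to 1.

3

Distance 0: 7.
Distance 1: 2, 6.
Distance 2: 4, 5, 8.
Distance 3: 1, 3 — contains 1.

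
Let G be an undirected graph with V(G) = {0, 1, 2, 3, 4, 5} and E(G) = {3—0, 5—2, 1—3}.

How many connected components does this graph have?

3

From 0: component {0, 1, 3}.
From 2: component {2, 5}.
From 4: component {4}.
That's 3 components.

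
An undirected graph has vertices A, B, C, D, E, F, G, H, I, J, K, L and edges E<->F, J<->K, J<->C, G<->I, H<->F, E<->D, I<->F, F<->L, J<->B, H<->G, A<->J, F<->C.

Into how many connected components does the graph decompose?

1

From A: component {A, B, C, D, E, F, G, H, I, J, K, L}.
That's 1 component.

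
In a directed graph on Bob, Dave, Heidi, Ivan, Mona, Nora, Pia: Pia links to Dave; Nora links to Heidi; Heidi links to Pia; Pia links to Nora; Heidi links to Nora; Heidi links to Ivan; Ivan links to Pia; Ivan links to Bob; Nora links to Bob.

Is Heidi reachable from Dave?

No

Dave has no outgoing edges, so nothing is reachable from it.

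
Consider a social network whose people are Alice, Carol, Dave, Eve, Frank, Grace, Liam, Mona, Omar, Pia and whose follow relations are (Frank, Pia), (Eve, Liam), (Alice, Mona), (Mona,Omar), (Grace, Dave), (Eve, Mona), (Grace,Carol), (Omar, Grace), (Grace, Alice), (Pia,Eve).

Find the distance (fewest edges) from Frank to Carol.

Distance 0: Frank.
Distance 1: Pia.
Distance 2: Eve.
Distance 3: Liam, Mona.
Distance 4: Omar.
Distance 5: Grace.
Distance 6: Alice, Carol, Dave — contains Carol.

6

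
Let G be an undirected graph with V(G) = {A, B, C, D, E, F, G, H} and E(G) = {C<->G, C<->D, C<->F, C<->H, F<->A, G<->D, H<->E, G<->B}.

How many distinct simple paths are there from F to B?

F–C–D–G–B
F–C–G–B

2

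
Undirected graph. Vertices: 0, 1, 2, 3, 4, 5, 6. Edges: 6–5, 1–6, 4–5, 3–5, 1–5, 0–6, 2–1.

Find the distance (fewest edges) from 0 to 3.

3

Distance 0: 0.
Distance 1: 6.
Distance 2: 1, 5.
Distance 3: 2, 3, 4 — contains 3.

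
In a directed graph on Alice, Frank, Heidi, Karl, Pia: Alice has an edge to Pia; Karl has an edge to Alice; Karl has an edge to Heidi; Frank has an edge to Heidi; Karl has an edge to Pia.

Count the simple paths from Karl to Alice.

1

Karl→Alice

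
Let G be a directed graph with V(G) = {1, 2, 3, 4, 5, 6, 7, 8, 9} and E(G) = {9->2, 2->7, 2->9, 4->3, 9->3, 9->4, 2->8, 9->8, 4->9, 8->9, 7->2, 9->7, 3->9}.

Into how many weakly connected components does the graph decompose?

From 1: component {1}.
From 2: component {2, 3, 4, 7, 8, 9}.
From 5: component {5}.
From 6: component {6}.
That's 4 components.

4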